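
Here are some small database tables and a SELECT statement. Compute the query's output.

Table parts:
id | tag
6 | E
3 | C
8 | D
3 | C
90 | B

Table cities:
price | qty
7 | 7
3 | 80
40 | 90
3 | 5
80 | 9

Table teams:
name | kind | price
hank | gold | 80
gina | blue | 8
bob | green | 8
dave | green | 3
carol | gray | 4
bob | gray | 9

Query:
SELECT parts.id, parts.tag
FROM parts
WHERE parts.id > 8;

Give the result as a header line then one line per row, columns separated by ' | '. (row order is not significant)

After WHERE (1 rows):
parts.id | parts.tag
90 | B
After SELECT (1 rows):
parts.id | parts.tag
90 | B

== RESULT ==
parts.id | parts.tag
90 | B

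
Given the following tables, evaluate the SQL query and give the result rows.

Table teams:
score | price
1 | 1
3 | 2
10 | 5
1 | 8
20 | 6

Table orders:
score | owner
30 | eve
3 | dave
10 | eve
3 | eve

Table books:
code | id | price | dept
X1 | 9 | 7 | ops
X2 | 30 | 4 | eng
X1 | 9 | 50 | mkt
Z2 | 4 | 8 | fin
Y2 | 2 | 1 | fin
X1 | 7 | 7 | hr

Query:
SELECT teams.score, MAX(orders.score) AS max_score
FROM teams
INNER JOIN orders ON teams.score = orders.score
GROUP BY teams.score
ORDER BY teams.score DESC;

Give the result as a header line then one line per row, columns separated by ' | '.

== RESULT ==
teams.score | max_score
10 | 10
3 | 3

Derivation:
After JOIN orders (3 rows):
teams.score | teams.price | orders.score | orders.owner
3 | 2 | 3 | dave
3 | 2 | 3 | eve
10 | 5 | 10 | eve
After GROUP BY (2 rows):
teams.score | max_score
3 | 3
10 | 10
After ORDER BY (2 rows):
teams.score | max_score
10 | 10
3 | 3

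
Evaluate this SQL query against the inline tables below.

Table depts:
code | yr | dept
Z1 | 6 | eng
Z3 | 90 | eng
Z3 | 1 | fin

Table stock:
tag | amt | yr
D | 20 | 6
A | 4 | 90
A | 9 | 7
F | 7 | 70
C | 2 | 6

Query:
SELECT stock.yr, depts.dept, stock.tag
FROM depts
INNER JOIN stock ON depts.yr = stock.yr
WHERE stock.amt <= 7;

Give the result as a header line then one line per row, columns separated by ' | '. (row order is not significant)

After JOIN stock (3 rows):
depts.code | depts.yr | depts.dept | stock.tag | stock.amt | stock.yr
Z1 | 6 | eng | D | 20 | 6
Z1 | 6 | eng | C | 2 | 6
Z3 | 90 | eng | A | 4 | 90
After WHERE (2 rows):
depts.code | depts.yr | depts.dept | stock.tag | stock.amt | stock.yr
Z1 | 6 | eng | C | 2 | 6
Z3 | 90 | eng | A | 4 | 90
After SELECT (2 rows):
stock.yr | depts.dept | stock.tag
6 | eng | C
90 | eng | A

== RESULT ==
stock.yr | depts.dept | stock.tag
6 | eng | C
90 | eng | A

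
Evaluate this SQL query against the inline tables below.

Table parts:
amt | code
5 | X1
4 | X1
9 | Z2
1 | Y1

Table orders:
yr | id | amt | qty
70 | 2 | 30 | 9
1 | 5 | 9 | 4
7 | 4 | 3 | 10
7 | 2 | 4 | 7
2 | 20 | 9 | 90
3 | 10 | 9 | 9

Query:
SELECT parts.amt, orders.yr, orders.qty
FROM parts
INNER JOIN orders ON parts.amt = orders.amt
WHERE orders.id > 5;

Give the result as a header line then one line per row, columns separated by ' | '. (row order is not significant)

== RESULT ==
parts.amt | orders.yr | orders.qty
9 | 2 | 90
9 | 3 | 9

Derivation:
After JOIN orders (4 rows):
parts.amt | parts.code | orders.yr | orders.id | orders.amt | orders.qty
4 | X1 | 7 | 2 | 4 | 7
9 | Z2 | 1 | 5 | 9 | 4
9 | Z2 | 2 | 20 | 9 | 90
9 | Z2 | 3 | 10 | 9 | 9
After WHERE (2 rows):
parts.amt | parts.code | orders.yr | orders.id | orders.amt | orders.qty
9 | Z2 | 2 | 20 | 9 | 90
9 | Z2 | 3 | 10 | 9 | 9
After SELECT (2 rows):
parts.amt | orders.yr | orders.qty
9 | 2 | 90
9 | 3 | 9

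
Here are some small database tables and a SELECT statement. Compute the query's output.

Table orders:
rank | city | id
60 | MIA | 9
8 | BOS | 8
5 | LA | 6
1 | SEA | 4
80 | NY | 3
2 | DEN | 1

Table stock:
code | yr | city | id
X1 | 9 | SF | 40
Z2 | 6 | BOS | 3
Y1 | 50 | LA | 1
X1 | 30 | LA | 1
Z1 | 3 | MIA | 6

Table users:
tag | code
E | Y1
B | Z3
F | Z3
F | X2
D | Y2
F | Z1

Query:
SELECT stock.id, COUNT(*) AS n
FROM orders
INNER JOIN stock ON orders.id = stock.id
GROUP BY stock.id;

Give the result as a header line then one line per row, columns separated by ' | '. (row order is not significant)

== RESULT ==
stock.id | n
6 | 1
3 | 1
1 | 2

Derivation:
After JOIN stock (4 rows):
orders.rank | orders.city | orders.id | stock.code | stock.yr | stock.city | stock.id
5 | LA | 6 | Z1 | 3 | MIA | 6
80 | NY | 3 | Z2 | 6 | BOS | 3
2 | DEN | 1 | Y1 | 50 | LA | 1
2 | DEN | 1 | X1 | 30 | LA | 1
After GROUP BY (3 rows):
stock.id | n
6 | 1
3 | 1
1 | 2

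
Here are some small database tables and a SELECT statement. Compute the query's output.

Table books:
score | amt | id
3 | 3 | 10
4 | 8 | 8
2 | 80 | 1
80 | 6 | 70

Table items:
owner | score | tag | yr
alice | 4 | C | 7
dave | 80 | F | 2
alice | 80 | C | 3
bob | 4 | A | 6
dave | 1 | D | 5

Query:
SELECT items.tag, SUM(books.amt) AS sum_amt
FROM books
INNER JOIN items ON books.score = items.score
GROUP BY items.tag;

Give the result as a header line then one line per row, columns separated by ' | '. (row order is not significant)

== RESULT ==
items.tag | sum_amt
C | 14
A | 8
F | 6

Derivation:
After JOIN items (4 rows):
books.score | books.amt | books.id | items.owner | items.score | items.tag | items.yr
4 | 8 | 8 | alice | 4 | C | 7
4 | 8 | 8 | bob | 4 | A | 6
80 | 6 | 70 | dave | 80 | F | 2
80 | 6 | 70 | alice | 80 | C | 3
After GROUP BY (3 rows):
items.tag | sum_amt
C | 14
A | 8
F | 6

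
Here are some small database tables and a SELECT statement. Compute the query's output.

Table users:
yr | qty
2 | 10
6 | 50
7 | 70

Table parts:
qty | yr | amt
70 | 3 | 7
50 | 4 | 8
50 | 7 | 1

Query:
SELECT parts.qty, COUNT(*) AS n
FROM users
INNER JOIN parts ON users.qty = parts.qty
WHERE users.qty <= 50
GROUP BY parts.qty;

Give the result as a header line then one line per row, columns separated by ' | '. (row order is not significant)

== RESULT ==
parts.qty | n
50 | 2

Derivation:
After JOIN parts (3 rows):
users.yr | users.qty | parts.qty | parts.yr | parts.amt
6 | 50 | 50 | 4 | 8
6 | 50 | 50 | 7 | 1
7 | 70 | 70 | 3 | 7
After WHERE (2 rows):
users.yr | users.qty | parts.qty | parts.yr | parts.amt
6 | 50 | 50 | 4 | 8
6 | 50 | 50 | 7 | 1
After GROUP BY (1 rows):
parts.qty | n
50 | 2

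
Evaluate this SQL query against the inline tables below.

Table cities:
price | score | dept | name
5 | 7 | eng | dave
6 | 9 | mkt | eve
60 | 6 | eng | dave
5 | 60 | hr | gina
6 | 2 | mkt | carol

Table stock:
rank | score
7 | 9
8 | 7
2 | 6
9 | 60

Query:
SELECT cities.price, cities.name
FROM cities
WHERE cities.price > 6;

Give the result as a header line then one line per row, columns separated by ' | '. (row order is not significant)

== RESULT ==
cities.price | cities.name
60 | dave

Derivation:
After WHERE (1 rows):
cities.price | cities.score | cities.dept | cities.name
60 | 6 | eng | dave
After SELECT (1 rows):
cities.price | cities.name
60 | dave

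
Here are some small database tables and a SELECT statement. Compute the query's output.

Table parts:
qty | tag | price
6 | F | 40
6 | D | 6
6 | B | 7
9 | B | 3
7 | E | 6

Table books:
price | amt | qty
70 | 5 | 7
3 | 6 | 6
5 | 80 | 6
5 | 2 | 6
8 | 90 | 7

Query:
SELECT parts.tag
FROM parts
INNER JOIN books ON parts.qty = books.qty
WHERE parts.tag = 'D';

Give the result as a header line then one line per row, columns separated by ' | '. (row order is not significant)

== RESULT ==
parts.tag
D
D
D

Derivation:
After JOIN books (11 rows):
parts.qty | parts.tag | parts.price | books.price | books.amt | books.qty
6 | F | 40 | 3 | 6 | 6
6 | F | 40 | 5 | 80 | 6
6 | F | 40 | 5 | 2 | 6
6 | D | 6 | 3 | 6 | 6
6 | D | 6 | 5 | 80 | 6
6 | D | 6 | 5 | 2 | 6
6 | B | 7 | 3 | 6 | 6
6 | B | 7 | 5 | 80 | 6
6 | B | 7 | 5 | 2 | 6
7 | E | 6 | 70 | 5 | 7
7 | E | 6 | 8 | 90 | 7
After WHERE (3 rows):
parts.qty | parts.tag | parts.price | books.price | books.amt | books.qty
6 | D | 6 | 3 | 6 | 6
6 | D | 6 | 5 | 80 | 6
6 | D | 6 | 5 | 2 | 6
After SELECT (3 rows):
parts.tag
D
D
D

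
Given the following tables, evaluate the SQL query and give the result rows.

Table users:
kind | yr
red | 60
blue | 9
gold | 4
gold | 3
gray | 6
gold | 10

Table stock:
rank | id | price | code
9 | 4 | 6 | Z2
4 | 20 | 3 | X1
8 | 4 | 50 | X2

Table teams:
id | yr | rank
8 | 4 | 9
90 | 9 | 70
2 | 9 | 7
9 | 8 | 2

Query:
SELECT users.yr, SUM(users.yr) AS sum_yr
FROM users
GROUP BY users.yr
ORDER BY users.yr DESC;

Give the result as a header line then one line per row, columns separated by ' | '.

== RESULT ==
users.yr | sum_yr
60 | 60
10 | 10
9 | 9
6 | 6
4 | 4
3 | 3

Derivation:
After GROUP BY (6 rows):
users.yr | sum_yr
60 | 60
9 | 9
4 | 4
3 | 3
6 | 6
10 | 10
After ORDER BY (6 rows):
users.yr | sum_yr
60 | 60
10 | 10
9 | 9
6 | 6
4 | 4
3 | 3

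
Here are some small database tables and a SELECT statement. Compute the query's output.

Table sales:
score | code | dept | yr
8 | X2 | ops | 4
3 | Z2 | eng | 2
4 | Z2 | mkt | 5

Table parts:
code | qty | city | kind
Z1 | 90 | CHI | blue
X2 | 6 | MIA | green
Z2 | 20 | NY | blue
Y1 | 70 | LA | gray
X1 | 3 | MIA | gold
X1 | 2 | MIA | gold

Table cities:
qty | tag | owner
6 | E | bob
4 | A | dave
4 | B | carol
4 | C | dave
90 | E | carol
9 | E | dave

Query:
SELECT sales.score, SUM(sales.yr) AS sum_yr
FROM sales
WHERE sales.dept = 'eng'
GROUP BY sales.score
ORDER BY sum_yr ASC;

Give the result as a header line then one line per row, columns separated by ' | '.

After WHERE (1 rows):
sales.score | sales.code | sales.dept | sales.yr
3 | Z2 | eng | 2
After GROUP BY (1 rows):
sales.score | sum_yr
3 | 2
After ORDER BY (1 rows):
sales.score | sum_yr
3 | 2

== RESULT ==
sales.score | sum_yr
3 | 2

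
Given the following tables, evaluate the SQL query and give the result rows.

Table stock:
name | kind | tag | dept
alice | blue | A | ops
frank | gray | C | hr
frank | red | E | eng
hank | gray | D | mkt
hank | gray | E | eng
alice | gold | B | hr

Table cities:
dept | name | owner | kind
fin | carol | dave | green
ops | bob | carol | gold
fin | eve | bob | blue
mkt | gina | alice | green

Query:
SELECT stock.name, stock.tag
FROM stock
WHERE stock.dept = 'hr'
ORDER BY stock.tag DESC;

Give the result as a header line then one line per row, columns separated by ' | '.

After WHERE (2 rows):
stock.name | stock.kind | stock.tag | stock.dept
frank | gray | C | hr
alice | gold | B | hr
After SELECT (2 rows):
stock.name | stock.tag
frank | C
alice | B
After ORDER BY (2 rows):
stock.name | stock.tag
frank | C
alice | B

== RESULT ==
stock.name | stock.tag
frank | C
alice | B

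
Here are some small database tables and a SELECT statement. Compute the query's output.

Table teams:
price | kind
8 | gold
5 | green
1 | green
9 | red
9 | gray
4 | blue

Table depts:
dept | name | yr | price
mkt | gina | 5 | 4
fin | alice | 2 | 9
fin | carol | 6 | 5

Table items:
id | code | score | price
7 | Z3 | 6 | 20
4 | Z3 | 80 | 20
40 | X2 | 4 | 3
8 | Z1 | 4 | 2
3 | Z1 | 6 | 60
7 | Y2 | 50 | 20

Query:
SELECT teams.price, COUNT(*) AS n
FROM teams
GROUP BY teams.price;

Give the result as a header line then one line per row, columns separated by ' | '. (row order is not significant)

After GROUP BY (5 rows):
teams.price | n
8 | 1
5 | 1
1 | 1
9 | 2
4 | 1

== RESULT ==
teams.price | n
8 | 1
5 | 1
1 | 1
9 | 2
4 | 1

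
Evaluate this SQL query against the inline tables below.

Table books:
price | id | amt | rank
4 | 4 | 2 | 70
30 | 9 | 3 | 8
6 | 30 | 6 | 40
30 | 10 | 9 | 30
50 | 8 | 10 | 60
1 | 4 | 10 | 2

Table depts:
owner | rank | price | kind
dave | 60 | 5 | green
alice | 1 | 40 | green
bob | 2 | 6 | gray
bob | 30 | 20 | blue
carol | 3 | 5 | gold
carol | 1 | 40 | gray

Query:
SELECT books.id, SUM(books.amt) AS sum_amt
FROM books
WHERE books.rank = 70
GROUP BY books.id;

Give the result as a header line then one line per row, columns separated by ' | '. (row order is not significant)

== RESULT ==
books.id | sum_amt
4 | 2

Derivation:
After WHERE (1 rows):
books.price | books.id | books.amt | books.rank
4 | 4 | 2 | 70
After GROUP BY (1 rows):
books.id | sum_amt
4 | 2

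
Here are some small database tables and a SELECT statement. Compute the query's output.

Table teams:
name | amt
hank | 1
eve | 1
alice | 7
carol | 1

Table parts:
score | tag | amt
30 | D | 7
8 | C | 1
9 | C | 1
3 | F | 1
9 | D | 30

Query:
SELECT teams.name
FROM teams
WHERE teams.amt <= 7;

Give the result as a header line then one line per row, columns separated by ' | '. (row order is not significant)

== RESULT ==
teams.name
hank
eve
alice
carol

Derivation:
After WHERE (4 rows):
teams.name | teams.amt
hank | 1
eve | 1
alice | 7
carol | 1
After SELECT (4 rows):
teams.name
hank
eve
alice
carol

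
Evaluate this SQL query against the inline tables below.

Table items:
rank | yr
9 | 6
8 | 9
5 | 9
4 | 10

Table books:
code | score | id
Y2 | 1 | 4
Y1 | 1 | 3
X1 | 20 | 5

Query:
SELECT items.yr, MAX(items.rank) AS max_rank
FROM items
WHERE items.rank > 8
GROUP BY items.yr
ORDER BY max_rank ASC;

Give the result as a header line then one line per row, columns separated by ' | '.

== RESULT ==
items.yr | max_rank
6 | 9

Derivation:
After WHERE (1 rows):
items.rank | items.yr
9 | 6
After GROUP BY (1 rows):
items.yr | max_rank
6 | 9
After ORDER BY (1 rows):
items.yr | max_rank
6 | 9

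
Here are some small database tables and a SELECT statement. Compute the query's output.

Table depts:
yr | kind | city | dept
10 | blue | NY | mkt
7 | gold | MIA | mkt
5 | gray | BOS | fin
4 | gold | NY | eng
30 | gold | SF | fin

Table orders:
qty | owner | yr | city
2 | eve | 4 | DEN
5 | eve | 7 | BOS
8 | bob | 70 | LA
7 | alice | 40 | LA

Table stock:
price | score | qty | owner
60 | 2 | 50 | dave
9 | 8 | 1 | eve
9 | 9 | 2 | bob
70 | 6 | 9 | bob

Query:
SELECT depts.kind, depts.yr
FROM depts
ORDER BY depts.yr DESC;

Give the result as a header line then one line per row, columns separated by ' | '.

== RESULT ==
depts.kind | depts.yr
gold | 30
blue | 10
gold | 7
gray | 5
gold | 4

Derivation:
After SELECT (5 rows):
depts.kind | depts.yr
blue | 10
gold | 7
gray | 5
gold | 4
gold | 30
After ORDER BY (5 rows):
depts.kind | depts.yr
gold | 30
blue | 10
gold | 7
gray | 5
gold | 4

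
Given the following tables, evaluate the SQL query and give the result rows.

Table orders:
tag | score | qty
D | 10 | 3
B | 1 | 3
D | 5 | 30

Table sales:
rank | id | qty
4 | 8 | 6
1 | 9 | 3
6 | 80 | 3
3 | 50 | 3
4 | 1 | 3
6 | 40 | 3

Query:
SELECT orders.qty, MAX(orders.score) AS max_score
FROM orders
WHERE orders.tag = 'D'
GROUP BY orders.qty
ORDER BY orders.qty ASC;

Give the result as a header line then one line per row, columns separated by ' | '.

After WHERE (2 rows):
orders.tag | orders.score | orders.qty
D | 10 | 3
D | 5 | 30
After GROUP BY (2 rows):
orders.qty | max_score
3 | 10
30 | 5
After ORDER BY (2 rows):
orders.qty | max_score
3 | 10
30 | 5

== RESULT ==
orders.qty | max_score
3 | 10
30 | 5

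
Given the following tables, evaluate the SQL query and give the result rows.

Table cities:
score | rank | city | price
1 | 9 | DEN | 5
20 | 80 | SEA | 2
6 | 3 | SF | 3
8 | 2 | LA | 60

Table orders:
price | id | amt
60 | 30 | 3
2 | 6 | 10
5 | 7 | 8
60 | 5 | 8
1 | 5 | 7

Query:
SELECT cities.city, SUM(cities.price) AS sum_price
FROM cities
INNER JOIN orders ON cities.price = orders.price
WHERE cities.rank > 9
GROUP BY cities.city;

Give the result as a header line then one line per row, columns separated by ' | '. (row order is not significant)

After JOIN orders (4 rows):
cities.score | cities.rank | cities.city | cities.price | orders.price | orders.id | orders.amt
1 | 9 | DEN | 5 | 5 | 7 | 8
20 | 80 | SEA | 2 | 2 | 6 | 10
8 | 2 | LA | 60 | 60 | 30 | 3
8 | 2 | LA | 60 | 60 | 5 | 8
After WHERE (1 rows):
cities.score | cities.rank | cities.city | cities.price | orders.price | orders.id | orders.amt
20 | 80 | SEA | 2 | 2 | 6 | 10
After GROUP BY (1 rows):
cities.city | sum_price
SEA | 2

== RESULT ==
cities.city | sum_price
SEA | 2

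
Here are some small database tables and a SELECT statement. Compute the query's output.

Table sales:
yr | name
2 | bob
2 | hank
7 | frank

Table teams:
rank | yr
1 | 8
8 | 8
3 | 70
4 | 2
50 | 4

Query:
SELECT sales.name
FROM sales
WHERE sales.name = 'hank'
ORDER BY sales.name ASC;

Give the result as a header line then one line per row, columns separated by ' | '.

After WHERE (1 rows):
sales.yr | sales.name
2 | hank
After SELECT (1 rows):
sales.name
hank
After ORDER BY (1 rows):
sales.name
hank

== RESULT ==
sales.name
hank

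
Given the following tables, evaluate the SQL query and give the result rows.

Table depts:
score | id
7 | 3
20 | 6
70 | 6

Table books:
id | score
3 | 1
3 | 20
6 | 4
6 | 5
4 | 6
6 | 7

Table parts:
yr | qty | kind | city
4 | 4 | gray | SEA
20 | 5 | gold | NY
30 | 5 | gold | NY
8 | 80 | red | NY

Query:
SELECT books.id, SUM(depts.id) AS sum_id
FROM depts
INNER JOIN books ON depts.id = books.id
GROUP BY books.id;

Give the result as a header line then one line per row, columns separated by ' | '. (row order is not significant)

After JOIN books (8 rows):
depts.score | depts.id | books.id | books.score
7 | 3 | 3 | 1
7 | 3 | 3 | 20
20 | 6 | 6 | 4
20 | 6 | 6 | 5
20 | 6 | 6 | 7
70 | 6 | 6 | 4
70 | 6 | 6 | 5
70 | 6 | 6 | 7
After GROUP BY (2 rows):
books.id | sum_id
3 | 6
6 | 36

== RESULT ==
books.id | sum_id
3 | 6
6 | 36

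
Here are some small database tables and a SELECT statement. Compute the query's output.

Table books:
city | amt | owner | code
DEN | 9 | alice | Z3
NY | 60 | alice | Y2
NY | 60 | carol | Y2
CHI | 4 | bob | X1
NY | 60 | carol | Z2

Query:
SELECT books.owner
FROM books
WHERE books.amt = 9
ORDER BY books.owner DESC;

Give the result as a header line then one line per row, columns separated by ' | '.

== RESULT ==
books.owner
alice

Derivation:
After WHERE (1 rows):
books.city | books.amt | books.owner | books.code
DEN | 9 | alice | Z3
After SELECT (1 rows):
books.owner
alice
After ORDER BY (1 rows):
books.owner
alice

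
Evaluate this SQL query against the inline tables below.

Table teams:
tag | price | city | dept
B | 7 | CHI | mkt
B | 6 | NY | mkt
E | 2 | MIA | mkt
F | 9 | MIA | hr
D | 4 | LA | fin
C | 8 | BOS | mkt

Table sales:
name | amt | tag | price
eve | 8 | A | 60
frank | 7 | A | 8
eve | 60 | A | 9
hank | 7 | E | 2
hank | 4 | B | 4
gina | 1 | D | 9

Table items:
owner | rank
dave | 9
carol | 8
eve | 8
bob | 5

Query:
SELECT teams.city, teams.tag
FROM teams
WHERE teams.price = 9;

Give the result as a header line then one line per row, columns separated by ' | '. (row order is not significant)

== RESULT ==
teams.city | teams.tag
MIA | F

Derivation:
After WHERE (1 rows):
teams.tag | teams.price | teams.city | teams.dept
F | 9 | MIA | hr
After SELECT (1 rows):
teams.city | teams.tag
MIA | F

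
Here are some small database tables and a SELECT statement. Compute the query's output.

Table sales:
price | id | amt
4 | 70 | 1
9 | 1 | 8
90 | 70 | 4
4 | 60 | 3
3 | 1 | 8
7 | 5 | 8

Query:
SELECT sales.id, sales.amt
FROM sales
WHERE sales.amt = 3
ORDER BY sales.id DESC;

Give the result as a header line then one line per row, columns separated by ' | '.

After WHERE (1 rows):
sales.price | sales.id | sales.amt
4 | 60 | 3
After SELECT (1 rows):
sales.id | sales.amt
60 | 3
After ORDER BY (1 rows):
sales.id | sales.amt
60 | 3

== RESULT ==
sales.id | sales.amt
60 | 3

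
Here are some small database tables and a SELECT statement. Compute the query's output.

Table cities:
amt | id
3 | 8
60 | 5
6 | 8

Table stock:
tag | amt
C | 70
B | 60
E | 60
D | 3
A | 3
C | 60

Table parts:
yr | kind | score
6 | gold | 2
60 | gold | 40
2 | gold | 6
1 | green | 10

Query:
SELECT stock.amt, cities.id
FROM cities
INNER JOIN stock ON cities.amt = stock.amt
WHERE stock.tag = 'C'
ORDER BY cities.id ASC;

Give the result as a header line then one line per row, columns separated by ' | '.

After JOIN stock (5 rows):
cities.amt | cities.id | stock.tag | stock.amt
3 | 8 | D | 3
3 | 8 | A | 3
60 | 5 | B | 60
60 | 5 | E | 60
60 | 5 | C | 60
After WHERE (1 rows):
cities.amt | cities.id | stock.tag | stock.amt
60 | 5 | C | 60
After SELECT (1 rows):
stock.amt | cities.id
60 | 5
After ORDER BY (1 rows):
stock.amt | cities.id
60 | 5

== RESULT ==
stock.amt | cities.id
60 | 5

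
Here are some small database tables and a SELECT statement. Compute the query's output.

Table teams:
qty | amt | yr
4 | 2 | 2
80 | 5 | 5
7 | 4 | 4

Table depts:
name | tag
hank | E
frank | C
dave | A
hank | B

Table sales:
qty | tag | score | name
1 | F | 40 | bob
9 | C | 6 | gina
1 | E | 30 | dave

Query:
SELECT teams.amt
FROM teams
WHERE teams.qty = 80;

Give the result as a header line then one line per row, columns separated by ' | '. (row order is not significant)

After WHERE (1 rows):
teams.qty | teams.amt | teams.yr
80 | 5 | 5
After SELECT (1 rows):
teams.amt
5

== RESULT ==
teams.amt
5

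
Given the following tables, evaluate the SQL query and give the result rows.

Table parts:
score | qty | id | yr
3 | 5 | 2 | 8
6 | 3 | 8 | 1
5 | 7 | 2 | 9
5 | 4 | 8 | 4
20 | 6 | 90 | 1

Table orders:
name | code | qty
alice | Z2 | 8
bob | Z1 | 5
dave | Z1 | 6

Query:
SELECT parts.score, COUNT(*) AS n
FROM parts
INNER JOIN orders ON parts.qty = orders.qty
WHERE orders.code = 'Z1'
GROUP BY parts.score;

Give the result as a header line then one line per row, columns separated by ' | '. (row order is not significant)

== RESULT ==
parts.score | n
3 | 1
20 | 1

Derivation:
After JOIN orders (2 rows):
parts.score | parts.qty | parts.id | parts.yr | orders.name | orders.code | orders.qty
3 | 5 | 2 | 8 | bob | Z1 | 5
20 | 6 | 90 | 1 | dave | Z1 | 6
After WHERE (2 rows):
parts.score | parts.qty | parts.id | parts.yr | orders.name | orders.code | orders.qty
3 | 5 | 2 | 8 | bob | Z1 | 5
20 | 6 | 90 | 1 | dave | Z1 | 6
After GROUP BY (2 rows):
parts.score | n
3 | 1
20 | 1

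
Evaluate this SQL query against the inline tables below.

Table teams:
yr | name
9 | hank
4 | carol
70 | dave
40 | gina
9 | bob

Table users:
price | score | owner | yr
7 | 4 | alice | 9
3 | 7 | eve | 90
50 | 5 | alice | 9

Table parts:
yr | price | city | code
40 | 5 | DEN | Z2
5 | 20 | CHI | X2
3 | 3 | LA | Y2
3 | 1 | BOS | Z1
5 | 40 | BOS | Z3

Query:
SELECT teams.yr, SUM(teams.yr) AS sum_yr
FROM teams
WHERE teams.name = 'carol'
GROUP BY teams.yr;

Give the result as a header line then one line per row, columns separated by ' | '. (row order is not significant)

== RESULT ==
teams.yr | sum_yr
4 | 4

Derivation:
After WHERE (1 rows):
teams.yr | teams.name
4 | carol
After GROUP BY (1 rows):
teams.yr | sum_yr
4 | 4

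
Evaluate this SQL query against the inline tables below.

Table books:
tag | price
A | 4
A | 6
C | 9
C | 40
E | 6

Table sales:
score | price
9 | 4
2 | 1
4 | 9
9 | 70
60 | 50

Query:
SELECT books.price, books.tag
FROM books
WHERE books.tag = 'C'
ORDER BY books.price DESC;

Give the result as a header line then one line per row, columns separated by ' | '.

After WHERE (2 rows):
books.tag | books.price
C | 9
C | 40
After SELECT (2 rows):
books.price | books.tag
9 | C
40 | C
After ORDER BY (2 rows):
books.price | books.tag
40 | C
9 | C

== RESULT ==
books.price | books.tag
40 | C
9 | C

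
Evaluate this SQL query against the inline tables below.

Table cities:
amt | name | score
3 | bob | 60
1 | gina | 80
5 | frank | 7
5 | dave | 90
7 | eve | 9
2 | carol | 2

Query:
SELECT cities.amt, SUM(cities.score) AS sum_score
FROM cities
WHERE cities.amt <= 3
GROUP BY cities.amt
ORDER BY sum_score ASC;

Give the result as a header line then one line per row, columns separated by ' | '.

== RESULT ==
cities.amt | sum_score
2 | 2
3 | 60
1 | 80

Derivation:
After WHERE (3 rows):
cities.amt | cities.name | cities.score
3 | bob | 60
1 | gina | 80
2 | carol | 2
After GROUP BY (3 rows):
cities.amt | sum_score
3 | 60
1 | 80
2 | 2
After ORDER BY (3 rows):
cities.amt | sum_score
2 | 2
3 | 60
1 | 80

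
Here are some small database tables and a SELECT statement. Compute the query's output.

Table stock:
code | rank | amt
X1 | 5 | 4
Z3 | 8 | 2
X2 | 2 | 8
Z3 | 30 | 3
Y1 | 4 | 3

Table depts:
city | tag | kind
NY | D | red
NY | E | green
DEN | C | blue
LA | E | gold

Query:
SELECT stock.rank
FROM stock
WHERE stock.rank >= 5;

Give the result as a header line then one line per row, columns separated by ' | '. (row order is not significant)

After WHERE (3 rows):
stock.code | stock.rank | stock.amt
X1 | 5 | 4
Z3 | 8 | 2
Z3 | 30 | 3
After SELECT (3 rows):
stock.rank
5
8
30

== RESULT ==
stock.rank
5
8
30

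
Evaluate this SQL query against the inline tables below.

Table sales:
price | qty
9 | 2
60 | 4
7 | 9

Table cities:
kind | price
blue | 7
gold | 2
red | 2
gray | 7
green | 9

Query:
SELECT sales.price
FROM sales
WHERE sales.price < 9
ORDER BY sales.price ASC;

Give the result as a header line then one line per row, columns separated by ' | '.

== RESULT ==
sales.price
7

Derivation:
After WHERE (1 rows):
sales.price | sales.qty
7 | 9
After SELECT (1 rows):
sales.price
7
After ORDER BY (1 rows):
sales.price
7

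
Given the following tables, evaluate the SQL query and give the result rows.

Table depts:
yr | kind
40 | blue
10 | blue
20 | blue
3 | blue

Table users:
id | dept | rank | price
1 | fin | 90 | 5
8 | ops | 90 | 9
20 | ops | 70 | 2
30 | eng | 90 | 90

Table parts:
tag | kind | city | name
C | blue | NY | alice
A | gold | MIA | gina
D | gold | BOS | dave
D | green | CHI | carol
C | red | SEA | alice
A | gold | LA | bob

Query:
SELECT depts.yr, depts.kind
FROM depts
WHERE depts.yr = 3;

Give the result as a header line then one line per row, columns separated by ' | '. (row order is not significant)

== RESULT ==
depts.yr | depts.kind
3 | blue

Derivation:
After WHERE (1 rows):
depts.yr | depts.kind
3 | blue
After SELECT (1 rows):
depts.yr | depts.kind
3 | blue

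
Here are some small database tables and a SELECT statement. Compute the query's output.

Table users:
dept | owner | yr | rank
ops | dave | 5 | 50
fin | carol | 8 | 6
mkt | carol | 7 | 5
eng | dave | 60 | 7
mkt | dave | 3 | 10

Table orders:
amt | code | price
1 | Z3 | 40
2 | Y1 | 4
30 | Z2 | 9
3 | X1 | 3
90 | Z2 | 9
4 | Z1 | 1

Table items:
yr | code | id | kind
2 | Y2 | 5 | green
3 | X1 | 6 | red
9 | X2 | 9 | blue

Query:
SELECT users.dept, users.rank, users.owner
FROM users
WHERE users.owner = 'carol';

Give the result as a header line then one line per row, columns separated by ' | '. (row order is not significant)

After WHERE (2 rows):
users.dept | users.owner | users.yr | users.rank
fin | carol | 8 | 6
mkt | carol | 7 | 5
After SELECT (2 rows):
users.dept | users.rank | users.owner
fin | 6 | carol
mkt | 5 | carol

== RESULT ==
users.dept | users.rank | users.owner
fin | 6 | carol
mkt | 5 | carol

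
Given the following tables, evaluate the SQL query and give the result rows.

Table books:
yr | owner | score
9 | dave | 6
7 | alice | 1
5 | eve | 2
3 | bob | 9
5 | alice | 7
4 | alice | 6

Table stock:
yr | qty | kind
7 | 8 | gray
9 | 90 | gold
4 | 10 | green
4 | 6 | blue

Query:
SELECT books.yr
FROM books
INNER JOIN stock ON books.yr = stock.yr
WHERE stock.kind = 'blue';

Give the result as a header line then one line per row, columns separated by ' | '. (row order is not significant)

== RESULT ==
books.yr
4

Derivation:
After JOIN stock (4 rows):
books.yr | books.owner | books.score | stock.yr | stock.qty | stock.kind
9 | dave | 6 | 9 | 90 | gold
7 | alice | 1 | 7 | 8 | gray
4 | alice | 6 | 4 | 10 | green
4 | alice | 6 | 4 | 6 | blue
After WHERE (1 rows):
books.yr | books.owner | books.score | stock.yr | stock.qty | stock.kind
4 | alice | 6 | 4 | 6 | blue
After SELECT (1 rows):
books.yr
4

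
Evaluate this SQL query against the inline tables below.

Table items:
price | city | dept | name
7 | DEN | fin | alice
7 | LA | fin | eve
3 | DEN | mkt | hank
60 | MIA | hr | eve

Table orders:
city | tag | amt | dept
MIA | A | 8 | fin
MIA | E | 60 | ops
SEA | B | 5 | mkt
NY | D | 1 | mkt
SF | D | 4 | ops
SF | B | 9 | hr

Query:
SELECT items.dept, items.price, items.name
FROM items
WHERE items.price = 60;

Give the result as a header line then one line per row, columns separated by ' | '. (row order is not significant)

== RESULT ==
items.dept | items.price | items.name
hr | 60 | eve

Derivation:
After WHERE (1 rows):
items.price | items.city | items.dept | items.name
60 | MIA | hr | eve
After SELECT (1 rows):
items.dept | items.price | items.name
hr | 60 | eve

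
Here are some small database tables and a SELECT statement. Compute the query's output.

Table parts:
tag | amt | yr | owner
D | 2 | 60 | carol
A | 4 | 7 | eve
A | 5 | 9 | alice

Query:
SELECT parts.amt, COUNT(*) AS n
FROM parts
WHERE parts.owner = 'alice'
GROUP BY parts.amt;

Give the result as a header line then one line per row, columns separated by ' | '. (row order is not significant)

== RESULT ==
parts.amt | n
5 | 1

Derivation:
After WHERE (1 rows):
parts.tag | parts.amt | parts.yr | parts.owner
A | 5 | 9 | alice
After GROUP BY (1 rows):
parts.amt | n
5 | 1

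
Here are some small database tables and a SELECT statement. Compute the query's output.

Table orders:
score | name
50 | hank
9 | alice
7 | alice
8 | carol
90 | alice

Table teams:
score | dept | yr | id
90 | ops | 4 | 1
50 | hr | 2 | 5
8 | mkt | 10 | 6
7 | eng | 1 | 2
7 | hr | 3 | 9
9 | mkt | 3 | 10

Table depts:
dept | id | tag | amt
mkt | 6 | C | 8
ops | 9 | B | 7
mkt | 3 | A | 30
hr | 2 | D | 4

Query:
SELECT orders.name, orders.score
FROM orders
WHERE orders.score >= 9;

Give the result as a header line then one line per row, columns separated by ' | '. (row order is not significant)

== RESULT ==
orders.name | orders.score
hank | 50
alice | 9
alice | 90

Derivation:
After WHERE (3 rows):
orders.score | orders.name
50 | hank
9 | alice
90 | alice
After SELECT (3 rows):
orders.name | orders.score
hank | 50
alice | 9
alice | 90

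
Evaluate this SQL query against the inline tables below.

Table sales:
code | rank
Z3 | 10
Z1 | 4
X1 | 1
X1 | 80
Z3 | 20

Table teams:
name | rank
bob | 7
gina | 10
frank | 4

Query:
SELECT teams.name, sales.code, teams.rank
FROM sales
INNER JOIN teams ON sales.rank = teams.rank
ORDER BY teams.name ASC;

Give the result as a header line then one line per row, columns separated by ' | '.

== RESULT ==
teams.name | sales.code | teams.rank
frank | Z1 | 4
gina | Z3 | 10

Derivation:
After JOIN teams (2 rows):
sales.code | sales.rank | teams.name | teams.rank
Z3 | 10 | gina | 10
Z1 | 4 | frank | 4
After SELECT (2 rows):
teams.name | sales.code | teams.rank
gina | Z3 | 10
frank | Z1 | 4
After ORDER BY (2 rows):
teams.name | sales.code | teams.rank
frank | Z1 | 4
gina | Z3 | 10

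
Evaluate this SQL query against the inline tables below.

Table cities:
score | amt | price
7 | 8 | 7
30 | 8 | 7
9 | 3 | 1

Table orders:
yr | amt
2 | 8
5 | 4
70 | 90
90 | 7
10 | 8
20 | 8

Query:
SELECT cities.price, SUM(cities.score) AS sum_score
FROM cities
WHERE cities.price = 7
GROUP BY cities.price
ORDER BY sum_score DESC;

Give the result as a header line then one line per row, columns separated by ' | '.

After WHERE (2 rows):
cities.score | cities.amt | cities.price
7 | 8 | 7
30 | 8 | 7
After GROUP BY (1 rows):
cities.price | sum_score
7 | 37
After ORDER BY (1 rows):
cities.price | sum_score
7 | 37

== RESULT ==
cities.price | sum_score
7 | 37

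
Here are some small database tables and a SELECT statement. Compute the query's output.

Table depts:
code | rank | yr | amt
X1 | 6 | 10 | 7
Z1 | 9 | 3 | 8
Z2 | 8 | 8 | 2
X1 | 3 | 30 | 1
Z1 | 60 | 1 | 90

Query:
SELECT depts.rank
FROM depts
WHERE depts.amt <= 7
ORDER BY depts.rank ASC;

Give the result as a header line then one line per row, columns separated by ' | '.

After WHERE (3 rows):
depts.code | depts.rank | depts.yr | depts.amt
X1 | 6 | 10 | 7
Z2 | 8 | 8 | 2
X1 | 3 | 30 | 1
After SELECT (3 rows):
depts.rank
6
8
3
After ORDER BY (3 rows):
depts.rank
3
6
8

== RESULT ==
depts.rank
3
6
8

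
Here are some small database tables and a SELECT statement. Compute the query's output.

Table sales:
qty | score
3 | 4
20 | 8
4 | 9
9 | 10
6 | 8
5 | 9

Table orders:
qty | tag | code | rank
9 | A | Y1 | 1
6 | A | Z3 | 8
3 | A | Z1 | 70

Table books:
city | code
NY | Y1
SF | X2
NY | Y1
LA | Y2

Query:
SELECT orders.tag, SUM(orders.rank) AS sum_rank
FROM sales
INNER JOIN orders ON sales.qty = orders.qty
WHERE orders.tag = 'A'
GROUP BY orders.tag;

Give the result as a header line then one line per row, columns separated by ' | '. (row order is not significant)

After JOIN orders (3 rows):
sales.qty | sales.score | orders.qty | orders.tag | orders.code | orders.rank
3 | 4 | 3 | A | Z1 | 70
9 | 10 | 9 | A | Y1 | 1
6 | 8 | 6 | A | Z3 | 8
After WHERE (3 rows):
sales.qty | sales.score | orders.qty | orders.tag | orders.code | orders.rank
3 | 4 | 3 | A | Z1 | 70
9 | 10 | 9 | A | Y1 | 1
6 | 8 | 6 | A | Z3 | 8
After GROUP BY (1 rows):
orders.tag | sum_rank
A | 79

== RESULT ==
orders.tag | sum_rank
A | 79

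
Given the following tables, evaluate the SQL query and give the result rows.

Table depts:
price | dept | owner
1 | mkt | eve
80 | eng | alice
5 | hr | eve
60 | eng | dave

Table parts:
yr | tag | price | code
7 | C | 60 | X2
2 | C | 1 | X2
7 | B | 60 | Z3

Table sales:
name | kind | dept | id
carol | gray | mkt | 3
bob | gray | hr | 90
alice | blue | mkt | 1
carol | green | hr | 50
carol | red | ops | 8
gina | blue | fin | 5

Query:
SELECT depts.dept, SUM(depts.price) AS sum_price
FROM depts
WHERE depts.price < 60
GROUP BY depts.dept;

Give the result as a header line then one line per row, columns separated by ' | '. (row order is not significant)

== RESULT ==
depts.dept | sum_price
mkt | 1
hr | 5

Derivation:
After WHERE (2 rows):
depts.price | depts.dept | depts.owner
1 | mkt | eve
5 | hr | eve
After GROUP BY (2 rows):
depts.dept | sum_price
mkt | 1
hr | 5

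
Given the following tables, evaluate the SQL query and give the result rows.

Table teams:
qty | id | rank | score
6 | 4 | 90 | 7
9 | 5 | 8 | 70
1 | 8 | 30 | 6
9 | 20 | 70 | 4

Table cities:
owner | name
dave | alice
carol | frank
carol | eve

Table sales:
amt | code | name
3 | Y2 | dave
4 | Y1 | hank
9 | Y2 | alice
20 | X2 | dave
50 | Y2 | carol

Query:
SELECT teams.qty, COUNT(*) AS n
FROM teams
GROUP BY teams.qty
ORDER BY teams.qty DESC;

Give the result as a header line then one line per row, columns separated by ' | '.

== RESULT ==
teams.qty | n
9 | 2
6 | 1
1 | 1

Derivation:
After GROUP BY (3 rows):
teams.qty | n
6 | 1
9 | 2
1 | 1
After ORDER BY (3 rows):
teams.qty | n
9 | 2
6 | 1
1 | 1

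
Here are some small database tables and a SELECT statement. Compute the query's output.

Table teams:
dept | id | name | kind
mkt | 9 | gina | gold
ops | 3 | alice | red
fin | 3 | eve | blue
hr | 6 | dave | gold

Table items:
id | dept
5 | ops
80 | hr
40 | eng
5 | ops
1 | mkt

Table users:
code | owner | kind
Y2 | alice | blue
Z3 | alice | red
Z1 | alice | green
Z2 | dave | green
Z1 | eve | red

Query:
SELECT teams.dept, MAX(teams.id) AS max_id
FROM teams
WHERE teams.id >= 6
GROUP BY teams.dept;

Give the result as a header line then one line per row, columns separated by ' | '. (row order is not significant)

After WHERE (2 rows):
teams.dept | teams.id | teams.name | teams.kind
mkt | 9 | gina | gold
hr | 6 | dave | gold
After GROUP BY (2 rows):
teams.dept | max_id
mkt | 9
hr | 6

== RESULT ==
teams.dept | max_id
mkt | 9
hr | 6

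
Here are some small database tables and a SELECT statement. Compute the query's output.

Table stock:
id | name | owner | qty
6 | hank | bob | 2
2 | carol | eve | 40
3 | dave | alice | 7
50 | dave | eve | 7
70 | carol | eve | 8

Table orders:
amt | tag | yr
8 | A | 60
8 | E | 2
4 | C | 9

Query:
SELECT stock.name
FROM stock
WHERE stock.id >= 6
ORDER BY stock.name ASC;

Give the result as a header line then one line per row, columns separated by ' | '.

After WHERE (3 rows):
stock.id | stock.name | stock.owner | stock.qty
6 | hank | bob | 2
50 | dave | eve | 7
70 | carol | eve | 8
After SELECT (3 rows):
stock.name
hank
dave
carol
After ORDER BY (3 rows):
stock.name
carol
dave
hank

== RESULT ==
stock.name
carol
dave
hank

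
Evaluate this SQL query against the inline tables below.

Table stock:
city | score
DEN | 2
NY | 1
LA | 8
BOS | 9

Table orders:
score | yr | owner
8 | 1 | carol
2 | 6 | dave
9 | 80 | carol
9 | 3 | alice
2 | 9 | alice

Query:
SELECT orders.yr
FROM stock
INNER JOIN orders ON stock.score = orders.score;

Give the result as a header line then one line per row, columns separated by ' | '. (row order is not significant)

After JOIN orders (5 rows):
stock.city | stock.score | orders.score | orders.yr | orders.owner
DEN | 2 | 2 | 6 | dave
DEN | 2 | 2 | 9 | alice
LA | 8 | 8 | 1 | carol
BOS | 9 | 9 | 80 | carol
BOS | 9 | 9 | 3 | alice
After SELECT (5 rows):
orders.yr
6
9
1
80
3

== RESULT ==
orders.yr
6
9
1
80
3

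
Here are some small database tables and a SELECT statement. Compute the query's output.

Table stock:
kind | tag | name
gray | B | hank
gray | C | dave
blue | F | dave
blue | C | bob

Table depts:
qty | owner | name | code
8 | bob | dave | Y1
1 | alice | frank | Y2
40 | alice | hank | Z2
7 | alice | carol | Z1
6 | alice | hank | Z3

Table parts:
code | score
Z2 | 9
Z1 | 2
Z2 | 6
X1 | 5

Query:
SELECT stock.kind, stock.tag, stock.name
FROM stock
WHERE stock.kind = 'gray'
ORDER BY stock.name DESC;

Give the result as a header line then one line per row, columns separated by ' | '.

After WHERE (2 rows):
stock.kind | stock.tag | stock.name
gray | B | hank
gray | C | dave
After SELECT (2 rows):
stock.kind | stock.tag | stock.name
gray | B | hank
gray | C | dave
After ORDER BY (2 rows):
stock.kind | stock.tag | stock.name
gray | B | hank
gray | C | dave

== RESULT ==
stock.kind | stock.tag | stock.name
gray | B | hank
gray | C | dave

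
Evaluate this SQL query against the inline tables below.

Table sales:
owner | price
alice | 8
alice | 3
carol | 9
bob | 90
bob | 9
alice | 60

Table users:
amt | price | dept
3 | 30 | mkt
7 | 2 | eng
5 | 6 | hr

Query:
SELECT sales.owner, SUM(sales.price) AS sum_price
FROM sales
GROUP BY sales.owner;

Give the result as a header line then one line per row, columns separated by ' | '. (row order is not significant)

After GROUP BY (3 rows):
sales.owner | sum_price
alice | 71
carol | 9
bob | 99

== RESULT ==
sales.owner | sum_price
alice | 71
carol | 9
bob | 99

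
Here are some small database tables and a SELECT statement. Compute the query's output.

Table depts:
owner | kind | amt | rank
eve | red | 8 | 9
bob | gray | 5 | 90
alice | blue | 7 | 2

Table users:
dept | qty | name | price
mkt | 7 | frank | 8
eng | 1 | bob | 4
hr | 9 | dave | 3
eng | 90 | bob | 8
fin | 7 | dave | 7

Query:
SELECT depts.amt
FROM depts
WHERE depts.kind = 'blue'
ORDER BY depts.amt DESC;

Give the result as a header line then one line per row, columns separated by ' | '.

After WHERE (1 rows):
depts.owner | depts.kind | depts.amt | depts.rank
alice | blue | 7 | 2
After SELECT (1 rows):
depts.amt
7
After ORDER BY (1 rows):
depts.amt
7

== RESULT ==
depts.amt
7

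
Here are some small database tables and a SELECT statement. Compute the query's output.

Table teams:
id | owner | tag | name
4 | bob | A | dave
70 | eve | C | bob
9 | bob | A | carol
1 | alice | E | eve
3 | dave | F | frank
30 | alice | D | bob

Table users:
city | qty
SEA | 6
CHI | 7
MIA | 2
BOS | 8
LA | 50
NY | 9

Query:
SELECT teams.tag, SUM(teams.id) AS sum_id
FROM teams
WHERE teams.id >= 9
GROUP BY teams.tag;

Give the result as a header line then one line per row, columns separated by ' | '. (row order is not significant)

After WHERE (3 rows):
teams.id | teams.owner | teams.tag | teams.name
70 | eve | C | bob
9 | bob | A | carol
30 | alice | D | bob
After GROUP BY (3 rows):
teams.tag | sum_id
C | 70
A | 9
D | 30

== RESULT ==
teams.tag | sum_id
C | 70
A | 9
D | 30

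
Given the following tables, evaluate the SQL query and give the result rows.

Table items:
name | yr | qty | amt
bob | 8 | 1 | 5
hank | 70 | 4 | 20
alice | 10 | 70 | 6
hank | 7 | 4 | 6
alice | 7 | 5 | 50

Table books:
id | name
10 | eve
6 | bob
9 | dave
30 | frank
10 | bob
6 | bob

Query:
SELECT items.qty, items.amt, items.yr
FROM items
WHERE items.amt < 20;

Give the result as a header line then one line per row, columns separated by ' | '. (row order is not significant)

== RESULT ==
items.qty | items.amt | items.yr
1 | 5 | 8
70 | 6 | 10
4 | 6 | 7

Derivation:
After WHERE (3 rows):
items.name | items.yr | items.qty | items.amt
bob | 8 | 1 | 5
alice | 10 | 70 | 6
hank | 7 | 4 | 6
After SELECT (3 rows):
items.qty | items.amt | items.yr
1 | 5 | 8
70 | 6 | 10
4 | 6 | 7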